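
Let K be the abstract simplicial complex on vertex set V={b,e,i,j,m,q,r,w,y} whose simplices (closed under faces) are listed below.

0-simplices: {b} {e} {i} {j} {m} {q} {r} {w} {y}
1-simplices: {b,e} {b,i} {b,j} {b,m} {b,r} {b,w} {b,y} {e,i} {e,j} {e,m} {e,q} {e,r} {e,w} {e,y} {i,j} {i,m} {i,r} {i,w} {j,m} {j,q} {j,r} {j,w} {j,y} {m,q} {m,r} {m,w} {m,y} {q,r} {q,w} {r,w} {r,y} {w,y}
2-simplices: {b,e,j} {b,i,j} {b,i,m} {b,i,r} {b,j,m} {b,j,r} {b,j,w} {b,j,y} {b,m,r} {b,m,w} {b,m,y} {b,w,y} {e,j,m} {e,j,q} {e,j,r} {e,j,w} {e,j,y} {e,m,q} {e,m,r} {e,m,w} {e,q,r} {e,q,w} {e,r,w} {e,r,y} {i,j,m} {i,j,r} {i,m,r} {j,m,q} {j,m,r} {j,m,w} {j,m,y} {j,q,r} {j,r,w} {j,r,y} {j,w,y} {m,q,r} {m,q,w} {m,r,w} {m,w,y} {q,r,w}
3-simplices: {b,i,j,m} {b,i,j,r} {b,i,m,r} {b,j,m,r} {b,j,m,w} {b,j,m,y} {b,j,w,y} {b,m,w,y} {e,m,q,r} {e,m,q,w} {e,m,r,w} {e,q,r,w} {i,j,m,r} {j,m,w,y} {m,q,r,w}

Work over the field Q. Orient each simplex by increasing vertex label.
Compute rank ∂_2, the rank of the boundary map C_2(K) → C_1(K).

n_0=9 n_1=32 n_2=40 n_3=15  [Q]
∂1: piv[be,bi,bj,bm,br,bw,by,eq] rk=8  ker:ei,ej,em,er,ew,ey,ij,im,ir,iw,jm,jq,jr,jw,jy,mq,mr,mw,my,qr,qw,rw,ry,wy
∂2: piv[bej,bij,bim,bir,bjm,bjr,bjw,bjy,bmr,bmw,bmy,bwy,ejm,ejq,ejr,ejw,ejy,emq,eqr,eqw,erw,ery] rk=22  ker:emr,emw,ijm,ijr,imr,jmq,jmr,jmw,jmy,jqr,jrw,jry,jwy,mqr,mqw,mrw,mwy,qrw
∂3: piv[bijm,bijr,bimr,bjmr,bjmw,bjmy,bjwy,bmwy,emqr,emqw,emrw,eqrw] rk=12  ker:ijmr,jmwy,mqrw
rk∂_2=22

rank∂_2=22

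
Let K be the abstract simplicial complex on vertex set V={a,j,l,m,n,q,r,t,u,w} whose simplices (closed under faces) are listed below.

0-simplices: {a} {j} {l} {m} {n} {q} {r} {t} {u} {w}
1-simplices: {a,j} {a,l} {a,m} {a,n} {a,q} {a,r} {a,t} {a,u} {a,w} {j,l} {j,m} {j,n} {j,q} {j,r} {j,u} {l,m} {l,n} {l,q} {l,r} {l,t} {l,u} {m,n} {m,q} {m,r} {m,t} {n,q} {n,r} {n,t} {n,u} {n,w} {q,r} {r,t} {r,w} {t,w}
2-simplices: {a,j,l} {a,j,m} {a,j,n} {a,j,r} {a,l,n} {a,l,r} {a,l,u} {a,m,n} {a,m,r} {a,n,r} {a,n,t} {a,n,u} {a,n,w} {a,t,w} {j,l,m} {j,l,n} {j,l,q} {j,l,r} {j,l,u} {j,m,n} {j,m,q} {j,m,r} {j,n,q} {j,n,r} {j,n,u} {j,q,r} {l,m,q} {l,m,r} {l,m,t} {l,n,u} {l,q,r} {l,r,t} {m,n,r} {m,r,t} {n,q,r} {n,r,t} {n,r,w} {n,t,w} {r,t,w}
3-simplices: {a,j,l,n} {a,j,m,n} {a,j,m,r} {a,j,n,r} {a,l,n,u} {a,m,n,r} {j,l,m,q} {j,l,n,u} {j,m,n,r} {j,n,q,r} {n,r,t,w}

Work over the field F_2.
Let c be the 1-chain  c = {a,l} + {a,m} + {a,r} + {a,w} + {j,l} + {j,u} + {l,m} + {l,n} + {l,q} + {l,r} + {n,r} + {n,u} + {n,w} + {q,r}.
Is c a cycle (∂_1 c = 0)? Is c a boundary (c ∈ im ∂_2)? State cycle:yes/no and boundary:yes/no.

n_0=10 n_1=34 n_2=39 n_3=11  [Z2]
∂1: piv[aj,al,am,an,aq,ar,at,au,aw] rk=9  ker:jl,jm,jn,jq,jr,ju,lm,ln,lq,lr,lt,lu,mn,mq,mr,mt,nq,nr,nt,nu,nw,qr,rt,rw,tw
∂2: piv[ajl,ajm,ajn,ajr,aln,alr,alu,amn,amr,anr,ant,anu,anw,atw,jlm,jlq,jlu,jmq,jnq,jqr,lmt,lrt,nrt,nrw] rk=24  ker:jln,jlr,jmn,jmr,jnr,jnu,lmq,lmr,lnu,lqr,mnr,mrt,nqr,ntw,rtw
∂3: piv[ajln,ajmn,ajmr,ajnr,alnu,amnr,jlmq,jlnu,jnqr,nrtw] rk=10  ker:jmnr
∂1c = 0
c vs im∂2: reduces to 0 ⇒ boundary

cycle:yes boundary:yes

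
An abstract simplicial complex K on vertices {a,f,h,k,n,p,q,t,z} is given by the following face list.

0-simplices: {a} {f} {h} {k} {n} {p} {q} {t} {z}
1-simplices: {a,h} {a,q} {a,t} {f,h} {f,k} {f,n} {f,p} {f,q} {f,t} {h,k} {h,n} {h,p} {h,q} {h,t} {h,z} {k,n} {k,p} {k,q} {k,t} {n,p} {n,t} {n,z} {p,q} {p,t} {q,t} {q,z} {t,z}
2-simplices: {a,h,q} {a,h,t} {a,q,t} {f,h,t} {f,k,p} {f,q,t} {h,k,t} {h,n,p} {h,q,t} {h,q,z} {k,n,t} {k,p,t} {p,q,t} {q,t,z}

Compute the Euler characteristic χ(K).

n_0=9 n_1=27 n_2=14
χ=+9−27+14=-4

χ(K)=-4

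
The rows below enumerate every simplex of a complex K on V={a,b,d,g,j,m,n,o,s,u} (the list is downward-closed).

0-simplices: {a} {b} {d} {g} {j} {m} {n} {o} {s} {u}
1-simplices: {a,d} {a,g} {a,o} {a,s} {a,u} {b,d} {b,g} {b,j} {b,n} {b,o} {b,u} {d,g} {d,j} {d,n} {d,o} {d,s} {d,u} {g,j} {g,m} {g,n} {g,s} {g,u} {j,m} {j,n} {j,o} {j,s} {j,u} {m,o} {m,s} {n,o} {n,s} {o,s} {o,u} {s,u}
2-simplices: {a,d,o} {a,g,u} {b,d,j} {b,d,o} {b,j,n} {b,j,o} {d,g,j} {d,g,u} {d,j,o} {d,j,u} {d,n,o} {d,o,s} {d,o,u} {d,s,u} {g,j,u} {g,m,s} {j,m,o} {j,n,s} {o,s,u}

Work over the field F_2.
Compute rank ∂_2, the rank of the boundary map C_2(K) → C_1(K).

n_0=10 n_1=34 n_2=19  [Z2]
∂1: piv[ad,ag,ao,as,au,bd,bj,bn,gm] rk=9  ker:bg,bo,bu,dg,dj,dn,do,ds,du,gj,gn,gs,gu,jm,jn,jo,js,ju,mo,ms,no,ns,os,ou,su
∂2: piv[ado,agu,bdj,bdo,bjn,bjo,dgj,dgu,dju,dno,dos,dou,dsu,gms,jmo,jns] rk=16  ker:djo,gju,osu
rk∂_2=16

rank∂_2=16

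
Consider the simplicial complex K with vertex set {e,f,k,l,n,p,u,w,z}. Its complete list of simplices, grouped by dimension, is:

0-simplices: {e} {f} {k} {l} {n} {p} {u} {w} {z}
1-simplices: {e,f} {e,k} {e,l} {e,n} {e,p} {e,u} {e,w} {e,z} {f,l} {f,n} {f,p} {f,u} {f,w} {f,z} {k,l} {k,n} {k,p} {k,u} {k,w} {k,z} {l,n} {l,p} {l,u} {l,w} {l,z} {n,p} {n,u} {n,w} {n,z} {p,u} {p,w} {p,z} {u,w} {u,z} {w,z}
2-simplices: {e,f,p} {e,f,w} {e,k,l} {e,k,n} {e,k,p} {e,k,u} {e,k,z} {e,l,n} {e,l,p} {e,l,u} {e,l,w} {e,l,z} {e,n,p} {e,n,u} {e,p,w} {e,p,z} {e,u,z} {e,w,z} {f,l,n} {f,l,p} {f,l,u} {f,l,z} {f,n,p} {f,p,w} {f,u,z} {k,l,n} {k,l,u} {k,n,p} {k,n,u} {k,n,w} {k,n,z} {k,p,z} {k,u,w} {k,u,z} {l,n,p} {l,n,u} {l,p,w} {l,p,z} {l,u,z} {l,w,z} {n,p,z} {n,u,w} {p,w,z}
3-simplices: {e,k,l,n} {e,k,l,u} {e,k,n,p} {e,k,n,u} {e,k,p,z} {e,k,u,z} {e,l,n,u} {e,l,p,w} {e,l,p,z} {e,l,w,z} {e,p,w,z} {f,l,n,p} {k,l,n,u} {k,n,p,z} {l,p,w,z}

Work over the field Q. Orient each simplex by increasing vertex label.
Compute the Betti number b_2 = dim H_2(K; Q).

n_0=9 n_1=35 n_2=43 n_3=15  [Q]
∂1: piv[ef,ek,el,en,ep,eu,ew,ez] rk=8  ker:fl,fn,fp,fu,fw,fz,kl,kn,kp,ku,kw,kz,ln,lp,lu,lw,lz,np,nu,nw,nz,pu,pw,pz,uw,uz,wz
∂2: piv[efp,efw,ekl,ekn,ekp,eku,ekz,eln,elp,elu,elw,elz,enp,enu,epw,epz,euz,ewz,fln,flp,flu,flz,knw,knz,kuw] rk=25  ker:fnp,fpw,fuz,kln,klu,knp,knu,kpz,kuz,lnp,lnu,lpw,lpz,luz,lwz,npz,nuw,pwz
∂3: piv[ekln,eklu,eknp,eknu,ekpz,ekuz,elnu,elpw,elpz,elwz,epwz,flnp,knpz] rk=13  ker:klnu,lpwz
b_2=(43−25)−13=5

b_2=5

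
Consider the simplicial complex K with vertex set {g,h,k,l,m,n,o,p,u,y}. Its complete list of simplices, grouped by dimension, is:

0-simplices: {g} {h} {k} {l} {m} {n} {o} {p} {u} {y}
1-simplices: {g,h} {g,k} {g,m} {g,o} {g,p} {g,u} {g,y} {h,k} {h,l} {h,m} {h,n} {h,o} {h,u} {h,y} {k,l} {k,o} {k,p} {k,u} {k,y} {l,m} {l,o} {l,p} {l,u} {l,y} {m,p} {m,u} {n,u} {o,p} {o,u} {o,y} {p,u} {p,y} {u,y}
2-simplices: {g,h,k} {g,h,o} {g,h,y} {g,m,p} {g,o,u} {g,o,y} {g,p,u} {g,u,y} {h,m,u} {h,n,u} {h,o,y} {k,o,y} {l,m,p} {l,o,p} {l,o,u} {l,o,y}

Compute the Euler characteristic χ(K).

n_0=10 n_1=33 n_2=16
χ=+10−33+16=-7

χ(K)=-7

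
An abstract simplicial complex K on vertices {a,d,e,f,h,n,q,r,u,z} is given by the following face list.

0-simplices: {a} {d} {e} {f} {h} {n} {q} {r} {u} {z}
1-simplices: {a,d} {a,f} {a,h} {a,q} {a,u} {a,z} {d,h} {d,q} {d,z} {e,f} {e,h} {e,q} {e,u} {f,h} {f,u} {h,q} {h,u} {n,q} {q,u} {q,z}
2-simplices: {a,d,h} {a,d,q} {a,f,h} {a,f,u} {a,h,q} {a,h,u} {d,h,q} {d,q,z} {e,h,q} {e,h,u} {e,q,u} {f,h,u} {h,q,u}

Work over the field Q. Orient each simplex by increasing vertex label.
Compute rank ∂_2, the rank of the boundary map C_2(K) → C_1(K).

rank∂_2=10

n_0=10 n_1=20 n_2=13  [Q]
∂1: piv[ad,af,ah,aq,au,az,ef,nq] rk=8  ker:dh,dq,dz,eh,eq,eu,fh,fu,hq,hu,qu,qz
∂2: piv[adh,adq,afh,afu,ahq,ahu,dqz,ehq,ehu,equ] rk=10  ker:dhq,fhu,hqu
rk∂_2=10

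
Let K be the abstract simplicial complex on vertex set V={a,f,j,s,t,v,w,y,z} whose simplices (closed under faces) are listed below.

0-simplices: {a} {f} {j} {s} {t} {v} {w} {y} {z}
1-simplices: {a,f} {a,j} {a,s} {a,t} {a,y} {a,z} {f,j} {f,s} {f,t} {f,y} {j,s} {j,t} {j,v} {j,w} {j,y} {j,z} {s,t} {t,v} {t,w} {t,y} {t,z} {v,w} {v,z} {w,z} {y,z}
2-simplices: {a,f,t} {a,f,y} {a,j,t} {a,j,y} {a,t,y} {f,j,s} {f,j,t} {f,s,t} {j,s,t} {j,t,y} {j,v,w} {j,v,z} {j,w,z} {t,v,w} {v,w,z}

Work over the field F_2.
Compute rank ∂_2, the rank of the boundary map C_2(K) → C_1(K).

n_0=9 n_1=25 n_2=15  [Z2]
∂1: piv[af,aj,as,at,ay,az,jv,jw] rk=8  ker:fj,fs,ft,fy,js,jt,jy,jz,st,tv,tw,ty,tz,vw,vz,wz,yz
∂2: piv[aft,afy,ajt,ajy,aty,fjs,fjt,fst,jvw,jvz,jwz,tvw] rk=12  ker:jst,jty,vwz
rk∂_2=12

rank∂_2=12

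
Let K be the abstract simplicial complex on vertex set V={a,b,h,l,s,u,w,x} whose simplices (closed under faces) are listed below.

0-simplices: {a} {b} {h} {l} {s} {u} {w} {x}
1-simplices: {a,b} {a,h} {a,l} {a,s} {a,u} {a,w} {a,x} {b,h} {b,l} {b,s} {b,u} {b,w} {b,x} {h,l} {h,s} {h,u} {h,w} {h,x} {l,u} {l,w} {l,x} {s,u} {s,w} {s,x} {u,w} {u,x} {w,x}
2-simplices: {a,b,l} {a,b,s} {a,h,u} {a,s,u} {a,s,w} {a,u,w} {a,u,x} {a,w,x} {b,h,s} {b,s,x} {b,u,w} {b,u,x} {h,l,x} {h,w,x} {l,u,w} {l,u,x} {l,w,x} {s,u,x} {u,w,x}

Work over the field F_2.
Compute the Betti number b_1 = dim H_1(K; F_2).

n_0=8 n_1=27 n_2=19  [Z2]
∂1: piv[ab,ah,al,as,au,aw,ax] rk=7  ker:bh,bl,bs,bu,bw,bx,hl,hs,hu,hw,hx,lu,lw,lx,su,sw,sx,uw,ux,wx
∂2: piv[abl,abs,ahu,asu,asw,auw,aux,awx,bhs,bsx,buw,bux,hlx,hwx,luw,lux,sux] rk=17  ker:lwx,uwx
b_1=(27−7)−17=3

b_1=3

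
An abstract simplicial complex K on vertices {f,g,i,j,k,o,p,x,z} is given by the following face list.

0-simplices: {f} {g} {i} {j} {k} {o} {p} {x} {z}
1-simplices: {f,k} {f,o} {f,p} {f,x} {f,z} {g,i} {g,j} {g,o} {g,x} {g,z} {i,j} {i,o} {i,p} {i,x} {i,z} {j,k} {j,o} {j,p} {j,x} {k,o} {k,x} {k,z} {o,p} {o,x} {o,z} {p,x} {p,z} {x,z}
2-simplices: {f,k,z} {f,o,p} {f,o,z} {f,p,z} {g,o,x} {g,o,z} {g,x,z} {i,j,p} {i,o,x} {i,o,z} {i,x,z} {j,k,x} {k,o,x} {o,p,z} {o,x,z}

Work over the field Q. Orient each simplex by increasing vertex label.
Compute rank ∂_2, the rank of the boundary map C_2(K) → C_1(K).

rank∂_2=12

n_0=9 n_1=28 n_2=15  [Q]
∂1: piv[fk,fo,fp,fx,fz,gi,gj,go] rk=8  ker:gx,gz,ij,io,ip,ix,iz,jk,jo,jp,jx,ko,kx,kz,op,ox,oz,px,pz,xz
∂2: piv[fkz,fop,foz,fpz,gox,goz,gxz,ijp,iox,ioz,jkx,kox] rk=12  ker:ixz,opz,oxz
rk∂_2=12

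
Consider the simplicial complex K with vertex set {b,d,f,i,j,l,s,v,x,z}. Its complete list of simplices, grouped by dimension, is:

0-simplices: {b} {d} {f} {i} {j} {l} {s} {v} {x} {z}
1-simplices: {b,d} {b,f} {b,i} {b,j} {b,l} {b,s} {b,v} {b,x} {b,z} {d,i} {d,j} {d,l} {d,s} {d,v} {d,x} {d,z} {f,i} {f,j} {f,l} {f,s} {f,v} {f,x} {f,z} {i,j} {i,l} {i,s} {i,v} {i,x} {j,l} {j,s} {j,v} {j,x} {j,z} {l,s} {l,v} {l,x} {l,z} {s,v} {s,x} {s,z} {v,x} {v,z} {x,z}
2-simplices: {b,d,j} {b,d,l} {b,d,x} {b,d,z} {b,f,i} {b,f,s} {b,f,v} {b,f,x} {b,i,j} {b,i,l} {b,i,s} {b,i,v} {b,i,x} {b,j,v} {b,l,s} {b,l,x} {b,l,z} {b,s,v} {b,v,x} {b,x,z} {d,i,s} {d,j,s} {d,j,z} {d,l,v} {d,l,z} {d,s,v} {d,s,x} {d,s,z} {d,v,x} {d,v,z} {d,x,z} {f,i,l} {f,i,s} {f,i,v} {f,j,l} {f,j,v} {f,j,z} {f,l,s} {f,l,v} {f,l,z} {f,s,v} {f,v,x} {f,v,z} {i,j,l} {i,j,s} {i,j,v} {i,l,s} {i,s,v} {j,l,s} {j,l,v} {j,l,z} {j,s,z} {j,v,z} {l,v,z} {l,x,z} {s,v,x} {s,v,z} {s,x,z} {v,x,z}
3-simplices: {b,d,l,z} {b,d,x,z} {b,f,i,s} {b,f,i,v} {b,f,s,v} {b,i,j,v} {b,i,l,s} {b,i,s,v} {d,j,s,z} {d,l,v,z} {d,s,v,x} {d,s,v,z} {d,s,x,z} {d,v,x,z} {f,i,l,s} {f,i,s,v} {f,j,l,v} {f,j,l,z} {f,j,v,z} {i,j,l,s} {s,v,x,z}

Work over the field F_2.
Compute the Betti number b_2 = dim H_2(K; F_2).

b_2=7

n_0=10 n_1=43 n_2=59 n_3=21  [Z2]
∂1: piv[bd,bf,bi,bj,bl,bs,bv,bx,bz] rk=9  ker:di,dj,dl,ds,dv,dx,dz,fi,fj,fl,fs,fv,fx,fz,ij,il,is,iv,ix,jl,js,jv,jx,jz,ls,lv,lx,lz,sv,sx,sz,vx,vz,xz
∂2: piv[bdj,bdl,bdx,bdz,bfi,bfs,bfv,bfx,bij,bil,bis,biv,bix,bjv,bls,blx,blz,bsv,bvx,bxz,dis,djs,djz,dlv,dsv,dsx,dsz,dvx,dvz,fil,fjl,fjv,fjz] rk=33  ker:dlz,dxz,fis,fiv,fls,flv,flz,fsv,fvx,fvz,ijl,ijs,ijv,ils,isv,jls,jlv,jlz,jsz,jvz,lvz,lxz,svx,svz,sxz,vxz
∂3: piv[bdlz,bdxz,bfis,bfiv,bfsv,bijv,bils,bisv,djsz,dlvz,dsvx,dsvz,dsxz,dvxz,fils,fjlv,fjlz,fjvz,ijls] rk=19  ker:fisv,svxz
b_2=(59−33)−19=7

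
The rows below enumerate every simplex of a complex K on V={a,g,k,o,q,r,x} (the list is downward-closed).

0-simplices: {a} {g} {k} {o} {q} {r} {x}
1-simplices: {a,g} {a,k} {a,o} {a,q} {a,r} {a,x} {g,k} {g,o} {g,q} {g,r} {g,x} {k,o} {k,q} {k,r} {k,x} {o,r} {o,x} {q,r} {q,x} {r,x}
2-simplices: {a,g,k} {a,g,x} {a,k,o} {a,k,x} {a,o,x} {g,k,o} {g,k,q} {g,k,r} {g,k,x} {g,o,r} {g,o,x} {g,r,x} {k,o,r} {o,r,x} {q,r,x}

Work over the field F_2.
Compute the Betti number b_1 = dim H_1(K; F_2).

b_1=3

n_0=7 n_1=20 n_2=15  [Z2]
∂1: piv[ag,ak,ao,aq,ar,ax] rk=6  ker:gk,go,gq,gr,gx,ko,kq,kr,kx,or,ox,qr,qx,rx
∂2: piv[agk,agx,ako,akx,aox,gko,gkq,gkr,gor,grx,qrx] rk=11  ker:gkx,gox,kor,orx
b_1=(20−6)−11=3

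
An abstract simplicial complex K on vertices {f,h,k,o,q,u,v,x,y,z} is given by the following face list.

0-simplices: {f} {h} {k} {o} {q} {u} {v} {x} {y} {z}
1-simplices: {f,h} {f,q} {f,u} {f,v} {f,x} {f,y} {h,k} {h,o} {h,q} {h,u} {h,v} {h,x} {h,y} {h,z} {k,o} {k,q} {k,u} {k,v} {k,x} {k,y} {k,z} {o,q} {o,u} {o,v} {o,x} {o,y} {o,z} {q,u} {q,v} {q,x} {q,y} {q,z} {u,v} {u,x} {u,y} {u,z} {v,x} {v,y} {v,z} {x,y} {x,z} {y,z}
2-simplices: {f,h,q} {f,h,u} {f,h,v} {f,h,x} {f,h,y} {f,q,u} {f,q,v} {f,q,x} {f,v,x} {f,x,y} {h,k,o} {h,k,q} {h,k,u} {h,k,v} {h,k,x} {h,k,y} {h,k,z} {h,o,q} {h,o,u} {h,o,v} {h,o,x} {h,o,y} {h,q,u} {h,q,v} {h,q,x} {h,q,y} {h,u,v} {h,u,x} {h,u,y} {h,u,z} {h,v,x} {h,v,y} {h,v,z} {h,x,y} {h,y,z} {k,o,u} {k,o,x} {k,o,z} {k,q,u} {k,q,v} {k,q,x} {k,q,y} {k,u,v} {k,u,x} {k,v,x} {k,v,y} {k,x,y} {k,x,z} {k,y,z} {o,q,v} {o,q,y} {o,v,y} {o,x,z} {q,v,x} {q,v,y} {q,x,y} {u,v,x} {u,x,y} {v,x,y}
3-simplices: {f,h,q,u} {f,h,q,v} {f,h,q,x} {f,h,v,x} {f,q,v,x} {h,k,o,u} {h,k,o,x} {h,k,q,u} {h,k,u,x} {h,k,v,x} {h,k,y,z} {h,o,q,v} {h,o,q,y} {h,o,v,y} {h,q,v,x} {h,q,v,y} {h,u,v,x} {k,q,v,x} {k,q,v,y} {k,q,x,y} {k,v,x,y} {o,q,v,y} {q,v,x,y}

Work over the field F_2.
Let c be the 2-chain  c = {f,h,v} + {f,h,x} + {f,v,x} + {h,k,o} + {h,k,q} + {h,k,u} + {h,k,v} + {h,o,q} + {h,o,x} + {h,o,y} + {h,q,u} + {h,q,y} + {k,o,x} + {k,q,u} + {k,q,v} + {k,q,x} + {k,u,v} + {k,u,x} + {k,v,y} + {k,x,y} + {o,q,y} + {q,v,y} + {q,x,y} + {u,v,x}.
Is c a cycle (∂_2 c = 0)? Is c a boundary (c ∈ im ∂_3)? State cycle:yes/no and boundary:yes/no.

n_0=10 n_1=42 n_2=59 n_3=23  [Z2]
∂1: piv[fh,fq,fu,fv,fx,fy,hk,ho,hz] rk=9  ker:hq,hu,hv,hx,hy,ko,kq,ku,kv,kx,ky,kz,oq,ou,ov,ox,oy,oz,qu,qv,qx,qy,qz,uv,ux,uy,uz,vx,vy,vz,xy,xz,yz
∂2: piv[fhq,fhu,fhv,fhx,fhy,fqu,fqv,fqx,fvx,fxy,hko,hkq,hku,hkv,hkx,hky,hkz,hoq,hou,hov,hox,hoy,hqy,huv,hux,huy,huz,hvy,hvz,hyz,koz,kxz] rk=32  ker:hqu,hqv,hqx,hvx,hxy,kou,kox,kqu,kqv,kqx,kqy,kuv,kux,kvx,kvy,kxy,kyz,oqv,oqy,ovy,oxz,qvx,qvy,qxy,uvx,uxy,vxy
∂3: piv[fhqu,fhqv,fhqx,fhvx,fqvx,hkou,hkox,hkqu,hkux,hkvx,hkyz,hoqv,hoqy,hovy,hqvy,huvx,kqvx,kqvy,kqxy,kvxy] rk=20  ker:hqvx,oqvy,qvxy
∂2c = 0
c vs im∂3: residual ≠ 0 ⇒ not boundary

cycle:yes boundary:no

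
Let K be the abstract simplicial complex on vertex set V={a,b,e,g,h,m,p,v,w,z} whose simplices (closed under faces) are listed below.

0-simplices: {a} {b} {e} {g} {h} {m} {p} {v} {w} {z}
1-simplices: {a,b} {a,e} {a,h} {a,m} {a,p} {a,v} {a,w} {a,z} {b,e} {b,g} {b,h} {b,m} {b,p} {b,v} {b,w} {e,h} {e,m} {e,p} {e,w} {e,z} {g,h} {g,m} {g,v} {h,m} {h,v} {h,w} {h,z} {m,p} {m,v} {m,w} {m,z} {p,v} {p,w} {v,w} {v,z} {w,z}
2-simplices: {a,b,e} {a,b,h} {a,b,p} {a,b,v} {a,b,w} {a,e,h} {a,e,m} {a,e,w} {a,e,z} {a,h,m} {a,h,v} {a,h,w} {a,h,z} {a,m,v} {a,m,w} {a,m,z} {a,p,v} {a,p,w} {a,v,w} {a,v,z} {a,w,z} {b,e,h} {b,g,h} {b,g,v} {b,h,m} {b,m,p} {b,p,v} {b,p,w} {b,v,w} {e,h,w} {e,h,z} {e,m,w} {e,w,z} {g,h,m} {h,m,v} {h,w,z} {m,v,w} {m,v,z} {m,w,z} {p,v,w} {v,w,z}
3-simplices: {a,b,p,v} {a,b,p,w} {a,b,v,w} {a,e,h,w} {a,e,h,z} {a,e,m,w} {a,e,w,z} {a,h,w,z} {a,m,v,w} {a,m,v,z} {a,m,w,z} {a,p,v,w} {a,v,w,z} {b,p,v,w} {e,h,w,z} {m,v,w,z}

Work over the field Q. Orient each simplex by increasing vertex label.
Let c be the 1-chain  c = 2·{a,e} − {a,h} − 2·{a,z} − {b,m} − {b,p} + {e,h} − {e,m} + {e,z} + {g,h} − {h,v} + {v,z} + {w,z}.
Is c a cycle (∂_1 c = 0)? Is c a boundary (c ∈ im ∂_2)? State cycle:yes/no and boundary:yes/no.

n_0=10 n_1=36 n_2=41 n_3=16  [Q]
∂1: piv[ab,ae,ah,am,ap,av,aw,az,bg] rk=9  ker:be,bh,bm,bp,bv,bw,eh,em,ep,ew,ez,gh,gm,gv,hm,hv,hw,hz,mp,mv,mw,mz,pv,pw,vw,vz,wz
∂2: piv[abe,abh,abp,abv,abw,aeh,aem,aew,aez,ahm,ahv,ahw,ahz,amv,amw,amz,apv,apw,avw,avz,awz,bgh,bgv,bhm,bmp,ghm] rk=26  ker:beh,bpv,bpw,bvw,ehw,ehz,emw,ewz,hmv,hwz,mvw,mvz,mwz,pvw,vwz
∂3: piv[abpv,abpw,abvw,aehw,aehz,aemw,aewz,ahwz,amvw,amvz,amwz,apvw,avwz] rk=13  ker:bpvw,ehwz,mvwz
∂1c = {a} + 2·{b} + {e} − {g} + 2·{h} − 2·{m} − {p} − 2·{v} − {w} + {z}

cycle:no boundary:no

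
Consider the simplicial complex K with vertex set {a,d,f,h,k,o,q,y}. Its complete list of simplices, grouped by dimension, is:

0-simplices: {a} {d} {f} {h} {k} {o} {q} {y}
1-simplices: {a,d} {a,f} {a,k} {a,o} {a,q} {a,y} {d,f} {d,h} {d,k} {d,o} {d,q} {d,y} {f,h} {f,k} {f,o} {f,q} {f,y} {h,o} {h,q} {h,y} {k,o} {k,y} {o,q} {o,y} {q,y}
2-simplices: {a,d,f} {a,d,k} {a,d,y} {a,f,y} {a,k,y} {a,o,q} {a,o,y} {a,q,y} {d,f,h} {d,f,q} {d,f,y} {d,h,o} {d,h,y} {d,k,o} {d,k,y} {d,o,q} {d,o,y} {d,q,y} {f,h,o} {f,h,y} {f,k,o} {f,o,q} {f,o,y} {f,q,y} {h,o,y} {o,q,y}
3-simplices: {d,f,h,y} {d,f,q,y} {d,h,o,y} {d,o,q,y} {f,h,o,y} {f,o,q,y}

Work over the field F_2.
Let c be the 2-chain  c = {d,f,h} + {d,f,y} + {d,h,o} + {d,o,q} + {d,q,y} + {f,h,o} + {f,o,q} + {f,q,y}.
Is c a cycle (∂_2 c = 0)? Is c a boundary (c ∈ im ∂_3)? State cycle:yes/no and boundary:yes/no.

n_0=8 n_1=25 n_2=26 n_3=6  [Z2]
∂1: piv[ad,af,ak,ao,aq,ay,dh] rk=7  ker:df,dk,do,dq,dy,fh,fk,fo,fq,fy,ho,hq,hy,ko,ky,oq,oy,qy
∂2: piv[adf,adk,ady,afy,aky,aoq,aoy,aqy,dfh,dfq,dho,dhy,dko,doq,doy,fho,fko] rk=17  ker:dfy,dky,dqy,fhy,foq,foy,fqy,hoy,oqy
∂3: piv[dfhy,dfqy,dhoy,doqy,fhoy,foqy] rk=6
∂2c = 0
c vs im∂3: reduces to 0 ⇒ boundary

cycle:yes boundary:yes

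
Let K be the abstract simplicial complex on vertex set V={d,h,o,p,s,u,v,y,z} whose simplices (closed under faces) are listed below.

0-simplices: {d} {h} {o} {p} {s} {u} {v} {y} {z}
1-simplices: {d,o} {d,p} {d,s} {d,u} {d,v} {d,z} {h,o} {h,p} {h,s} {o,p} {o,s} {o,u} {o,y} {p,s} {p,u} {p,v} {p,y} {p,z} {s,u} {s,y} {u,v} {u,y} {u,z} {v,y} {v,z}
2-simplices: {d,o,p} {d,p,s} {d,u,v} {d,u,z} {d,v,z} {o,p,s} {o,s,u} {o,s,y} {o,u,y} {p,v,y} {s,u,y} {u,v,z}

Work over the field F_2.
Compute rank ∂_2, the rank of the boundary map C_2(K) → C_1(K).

n_0=9 n_1=25 n_2=12  [Z2]
∂1: piv[do,dp,ds,du,dv,dz,ho,oy] rk=8  ker:hp,hs,op,os,ou,ps,pu,pv,py,pz,su,sy,uv,uy,uz,vy,vz
∂2: piv[dop,dps,duv,duz,dvz,ops,osu,osy,ouy,pvy] rk=10  ker:suy,uvz
rk∂_2=10

rank∂_2=10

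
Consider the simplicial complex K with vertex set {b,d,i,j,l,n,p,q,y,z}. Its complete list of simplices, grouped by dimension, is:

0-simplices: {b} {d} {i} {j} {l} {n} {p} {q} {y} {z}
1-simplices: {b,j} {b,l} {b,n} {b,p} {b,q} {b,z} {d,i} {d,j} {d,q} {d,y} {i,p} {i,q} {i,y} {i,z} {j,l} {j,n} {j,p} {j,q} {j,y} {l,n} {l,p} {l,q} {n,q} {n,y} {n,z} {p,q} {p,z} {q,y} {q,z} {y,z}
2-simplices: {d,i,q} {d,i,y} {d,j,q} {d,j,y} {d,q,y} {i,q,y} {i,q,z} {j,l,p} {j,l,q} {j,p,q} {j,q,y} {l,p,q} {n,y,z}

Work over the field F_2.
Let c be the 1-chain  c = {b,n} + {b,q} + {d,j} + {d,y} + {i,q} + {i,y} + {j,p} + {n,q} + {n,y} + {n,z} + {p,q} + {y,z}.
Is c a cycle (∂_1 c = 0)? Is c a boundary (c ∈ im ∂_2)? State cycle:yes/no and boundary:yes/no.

cycle:yes boundary:no

n_0=10 n_1=30 n_2=13  [Z2]
∂1: piv[bj,bl,bn,bp,bq,bz,di,dj,dy] rk=9  ker:dq,ip,iq,iy,iz,jl,jn,jp,jq,jy,ln,lp,lq,nq,ny,nz,pq,pz,qy,qz,yz
∂2: piv[diq,diy,djq,djy,dqy,iqz,jlp,jlq,jpq,nyz] rk=10  ker:iqy,jqy,lpq
∂1c = 0
c vs im∂2: residual ≠ 0 ⇒ not boundary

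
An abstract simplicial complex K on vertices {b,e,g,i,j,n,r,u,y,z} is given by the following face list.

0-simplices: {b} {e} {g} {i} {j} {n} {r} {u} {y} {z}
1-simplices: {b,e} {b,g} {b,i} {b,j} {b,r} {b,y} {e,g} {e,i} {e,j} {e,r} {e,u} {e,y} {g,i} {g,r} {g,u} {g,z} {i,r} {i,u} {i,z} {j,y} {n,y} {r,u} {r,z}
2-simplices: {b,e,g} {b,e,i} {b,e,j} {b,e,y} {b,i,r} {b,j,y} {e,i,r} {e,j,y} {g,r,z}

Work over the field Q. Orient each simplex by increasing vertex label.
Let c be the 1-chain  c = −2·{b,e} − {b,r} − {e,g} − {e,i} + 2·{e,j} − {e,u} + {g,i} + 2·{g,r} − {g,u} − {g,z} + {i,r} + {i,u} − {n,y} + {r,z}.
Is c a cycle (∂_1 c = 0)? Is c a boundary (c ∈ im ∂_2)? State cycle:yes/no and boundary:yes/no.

cycle:no boundary:no

n_0=10 n_1=23 n_2=9  [Q]
∂1: piv[be,bg,bi,bj,br,by,eu,gz,ny] rk=9  ker:eg,ei,ej,er,ey,gi,gr,gu,ir,iu,iz,jy,ru,rz
∂2: piv[beg,bei,bej,bey,bir,bjy,eir,grz] rk=8  ker:ejy
∂1c = 3·{b} − {e} − 2·{g} − 2·{i} + 2·{j} + {n} + {r} − {u} − {y}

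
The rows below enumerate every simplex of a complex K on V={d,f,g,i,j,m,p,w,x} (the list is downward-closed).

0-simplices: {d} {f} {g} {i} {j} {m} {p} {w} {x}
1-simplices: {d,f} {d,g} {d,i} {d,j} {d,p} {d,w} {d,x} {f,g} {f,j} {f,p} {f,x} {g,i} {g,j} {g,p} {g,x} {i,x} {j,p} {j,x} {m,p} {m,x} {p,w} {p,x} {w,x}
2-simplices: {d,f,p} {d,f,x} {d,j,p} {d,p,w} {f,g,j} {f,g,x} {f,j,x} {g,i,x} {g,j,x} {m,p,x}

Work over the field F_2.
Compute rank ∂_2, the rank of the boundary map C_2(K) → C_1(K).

n_0=9 n_1=23 n_2=10  [Z2]
∂1: piv[df,dg,di,dj,dp,dw,dx,mp] rk=8  ker:fg,fj,fp,fx,gi,gj,gp,gx,ix,jp,jx,mx,pw,px,wx
∂2: piv[dfp,dfx,djp,dpw,fgj,fgx,fjx,gix,mpx] rk=9  ker:gjx
rk∂_2=9

rank∂_2=9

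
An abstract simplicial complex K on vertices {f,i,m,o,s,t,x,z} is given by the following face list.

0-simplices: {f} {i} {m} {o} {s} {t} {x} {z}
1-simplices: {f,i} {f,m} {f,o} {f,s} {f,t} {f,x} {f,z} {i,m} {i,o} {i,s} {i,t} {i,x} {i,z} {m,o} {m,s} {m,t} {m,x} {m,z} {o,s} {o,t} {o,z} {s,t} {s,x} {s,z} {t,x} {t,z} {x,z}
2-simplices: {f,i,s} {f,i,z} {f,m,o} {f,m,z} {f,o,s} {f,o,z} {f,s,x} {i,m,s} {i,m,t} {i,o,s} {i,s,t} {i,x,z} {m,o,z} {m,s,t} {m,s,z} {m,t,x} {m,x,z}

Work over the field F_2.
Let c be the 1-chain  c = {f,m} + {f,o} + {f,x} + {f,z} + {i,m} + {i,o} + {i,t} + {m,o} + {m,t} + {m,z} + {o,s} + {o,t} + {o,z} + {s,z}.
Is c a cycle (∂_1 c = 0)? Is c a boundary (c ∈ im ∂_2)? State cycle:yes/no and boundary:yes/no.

cycle:no boundary:no

n_0=8 n_1=27 n_2=17  [Z2]
∂1: piv[fi,fm,fo,fs,ft,fx,fz] rk=7  ker:im,io,is,it,ix,iz,mo,ms,mt,mx,mz,os,ot,oz,st,sx,sz,tx,tz,xz
∂2: piv[fis,fiz,fmo,fmz,fos,foz,fsx,ims,imt,ios,ist,ixz,msz,mtx,mxz] rk=15  ker:moz,mst
∂1c = {i} + {m} + {t} + {x}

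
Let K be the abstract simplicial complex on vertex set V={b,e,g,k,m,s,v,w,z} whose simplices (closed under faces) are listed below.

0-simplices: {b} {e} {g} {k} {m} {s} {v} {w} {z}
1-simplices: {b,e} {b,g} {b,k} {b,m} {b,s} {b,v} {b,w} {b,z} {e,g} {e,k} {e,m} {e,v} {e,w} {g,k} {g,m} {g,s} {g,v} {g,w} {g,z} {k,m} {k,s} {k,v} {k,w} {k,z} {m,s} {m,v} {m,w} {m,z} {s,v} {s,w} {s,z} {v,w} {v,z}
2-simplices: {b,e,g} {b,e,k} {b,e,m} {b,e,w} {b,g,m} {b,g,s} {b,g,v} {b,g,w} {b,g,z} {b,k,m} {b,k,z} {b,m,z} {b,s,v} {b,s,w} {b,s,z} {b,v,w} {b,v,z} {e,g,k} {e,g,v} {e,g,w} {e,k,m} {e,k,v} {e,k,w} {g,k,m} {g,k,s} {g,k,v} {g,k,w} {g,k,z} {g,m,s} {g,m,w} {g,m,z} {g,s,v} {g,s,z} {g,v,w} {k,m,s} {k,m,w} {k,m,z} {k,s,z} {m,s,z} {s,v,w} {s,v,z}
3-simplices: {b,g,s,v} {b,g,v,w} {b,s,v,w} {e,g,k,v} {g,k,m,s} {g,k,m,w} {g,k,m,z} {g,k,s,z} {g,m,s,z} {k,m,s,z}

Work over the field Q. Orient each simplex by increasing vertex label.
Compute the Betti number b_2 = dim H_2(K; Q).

b_2=8

n_0=9 n_1=33 n_2=41 n_3=10  [Q]
∂1: piv[be,bg,bk,bm,bs,bv,bw,bz] rk=8  ker:eg,ek,em,ev,ew,gk,gm,gs,gv,gw,gz,km,ks,kv,kw,kz,ms,mv,mw,mz,sv,sw,sz,vw,vz
∂2: piv[beg,bek,bem,bew,bgm,bgs,bgv,bgw,bgz,bkm,bkz,bmz,bsv,bsw,bsz,bvw,bvz,egk,egv,ekv,ekw,gks,gms,gmw] rk=24  ker:egw,ekm,gkm,gkv,gkw,gkz,gmz,gsv,gsz,gvw,kms,kmw,kmz,ksz,msz,svw,svz
∂3: piv[bgsv,bgvw,bsvw,egkv,gkms,gkmw,gkmz,gksz,gmsz] rk=9  ker:kmsz
b_2=(41−24)−9=8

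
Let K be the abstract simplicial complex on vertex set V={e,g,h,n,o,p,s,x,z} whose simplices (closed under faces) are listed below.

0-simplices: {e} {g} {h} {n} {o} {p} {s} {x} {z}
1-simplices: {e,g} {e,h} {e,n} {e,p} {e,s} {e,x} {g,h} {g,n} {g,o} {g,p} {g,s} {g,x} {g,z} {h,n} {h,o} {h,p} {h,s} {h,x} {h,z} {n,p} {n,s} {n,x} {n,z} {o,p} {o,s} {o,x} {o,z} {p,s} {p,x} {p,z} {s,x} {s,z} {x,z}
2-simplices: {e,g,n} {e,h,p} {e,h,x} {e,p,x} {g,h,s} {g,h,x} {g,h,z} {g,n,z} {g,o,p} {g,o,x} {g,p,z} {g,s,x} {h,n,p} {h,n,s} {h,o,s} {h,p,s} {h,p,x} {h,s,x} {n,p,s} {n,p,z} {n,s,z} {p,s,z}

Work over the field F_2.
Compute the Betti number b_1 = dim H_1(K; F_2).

n_0=9 n_1=33 n_2=22  [Z2]
∂1: piv[eg,eh,en,ep,es,ex,go,gz] rk=8  ker:gh,gn,gp,gs,gx,hn,ho,hp,hs,hx,hz,np,ns,nx,nz,op,os,ox,oz,ps,px,pz,sx,sz,xz
∂2: piv[egn,ehp,ehx,epx,ghs,ghx,ghz,gnz,gop,gox,gpz,gsx,hnp,hns,hos,hps,npz,nsz] rk=18  ker:hpx,hsx,nps,psz
b_1=(33−8)−18=7

b_1=7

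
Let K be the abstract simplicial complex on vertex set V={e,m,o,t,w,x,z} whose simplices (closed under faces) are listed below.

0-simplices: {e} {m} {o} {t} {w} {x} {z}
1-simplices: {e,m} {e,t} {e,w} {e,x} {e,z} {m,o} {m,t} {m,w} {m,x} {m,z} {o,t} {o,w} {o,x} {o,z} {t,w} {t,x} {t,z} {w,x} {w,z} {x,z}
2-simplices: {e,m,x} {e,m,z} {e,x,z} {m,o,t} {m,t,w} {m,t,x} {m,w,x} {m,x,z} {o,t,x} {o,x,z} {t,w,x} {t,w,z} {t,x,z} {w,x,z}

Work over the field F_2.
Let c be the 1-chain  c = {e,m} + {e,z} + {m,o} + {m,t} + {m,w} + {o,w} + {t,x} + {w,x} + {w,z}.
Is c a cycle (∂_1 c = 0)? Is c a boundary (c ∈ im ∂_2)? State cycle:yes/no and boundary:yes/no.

cycle:yes boundary:no

n_0=7 n_1=20 n_2=14  [Z2]
∂1: piv[em,et,ew,ex,ez,mo] rk=6  ker:mt,mw,mx,mz,ot,ow,ox,oz,tw,tx,tz,wx,wz,xz
∂2: piv[emx,emz,exz,mot,mtw,mtx,mwx,otx,oxz,twz,txz] rk=11  ker:mxz,twx,wxz
∂1c = 0
c vs im∂2: residual ≠ 0 ⇒ not boundary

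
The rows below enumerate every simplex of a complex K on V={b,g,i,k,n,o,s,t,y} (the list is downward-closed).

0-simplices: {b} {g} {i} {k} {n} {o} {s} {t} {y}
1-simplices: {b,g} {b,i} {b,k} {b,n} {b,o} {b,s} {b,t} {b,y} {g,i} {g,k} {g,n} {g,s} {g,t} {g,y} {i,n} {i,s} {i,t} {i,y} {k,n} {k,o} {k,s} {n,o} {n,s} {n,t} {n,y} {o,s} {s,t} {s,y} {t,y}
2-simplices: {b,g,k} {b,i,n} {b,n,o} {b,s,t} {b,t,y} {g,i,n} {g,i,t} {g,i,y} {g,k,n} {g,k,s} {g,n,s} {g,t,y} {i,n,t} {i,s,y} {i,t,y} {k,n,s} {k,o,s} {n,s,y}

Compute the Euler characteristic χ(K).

χ(K)=-2

n_0=9 n_1=29 n_2=18
χ=+9−29+18=-2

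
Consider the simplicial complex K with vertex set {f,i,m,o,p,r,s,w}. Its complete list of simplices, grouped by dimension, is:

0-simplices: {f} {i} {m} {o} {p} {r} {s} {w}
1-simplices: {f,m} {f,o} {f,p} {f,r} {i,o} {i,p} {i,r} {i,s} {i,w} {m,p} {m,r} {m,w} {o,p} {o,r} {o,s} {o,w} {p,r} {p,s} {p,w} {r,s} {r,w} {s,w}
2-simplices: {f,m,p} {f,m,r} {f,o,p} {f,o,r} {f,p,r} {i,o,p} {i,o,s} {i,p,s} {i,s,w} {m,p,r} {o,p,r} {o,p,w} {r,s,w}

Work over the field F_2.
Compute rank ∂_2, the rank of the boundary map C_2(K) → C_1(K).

rank∂_2=11

n_0=8 n_1=22 n_2=13  [Z2]
∂1: piv[fm,fo,fp,fr,io,is,iw] rk=7  ker:ip,ir,mp,mr,mw,op,or,os,ow,pr,ps,pw,rs,rw,sw
∂2: piv[fmp,fmr,fop,for,fpr,iop,ios,ips,isw,opw,rsw] rk=11  ker:mpr,opr
rk∂_2=11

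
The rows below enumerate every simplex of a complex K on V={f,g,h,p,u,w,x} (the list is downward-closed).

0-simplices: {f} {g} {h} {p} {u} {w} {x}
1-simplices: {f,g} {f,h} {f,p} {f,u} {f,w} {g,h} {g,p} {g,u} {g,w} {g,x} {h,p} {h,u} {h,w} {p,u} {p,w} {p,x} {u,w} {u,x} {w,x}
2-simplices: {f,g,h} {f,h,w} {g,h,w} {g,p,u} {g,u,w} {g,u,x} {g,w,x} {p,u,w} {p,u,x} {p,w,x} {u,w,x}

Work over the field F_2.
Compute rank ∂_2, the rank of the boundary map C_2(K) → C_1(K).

rank∂_2=9

n_0=7 n_1=19 n_2=11  [Z2]
∂1: piv[fg,fh,fp,fu,fw,gx] rk=6  ker:gh,gp,gu,gw,hp,hu,hw,pu,pw,px,uw,ux,wx
∂2: piv[fgh,fhw,ghw,gpu,guw,gux,gwx,puw,pux] rk=9  ker:pwx,uwx
rk∂_2=9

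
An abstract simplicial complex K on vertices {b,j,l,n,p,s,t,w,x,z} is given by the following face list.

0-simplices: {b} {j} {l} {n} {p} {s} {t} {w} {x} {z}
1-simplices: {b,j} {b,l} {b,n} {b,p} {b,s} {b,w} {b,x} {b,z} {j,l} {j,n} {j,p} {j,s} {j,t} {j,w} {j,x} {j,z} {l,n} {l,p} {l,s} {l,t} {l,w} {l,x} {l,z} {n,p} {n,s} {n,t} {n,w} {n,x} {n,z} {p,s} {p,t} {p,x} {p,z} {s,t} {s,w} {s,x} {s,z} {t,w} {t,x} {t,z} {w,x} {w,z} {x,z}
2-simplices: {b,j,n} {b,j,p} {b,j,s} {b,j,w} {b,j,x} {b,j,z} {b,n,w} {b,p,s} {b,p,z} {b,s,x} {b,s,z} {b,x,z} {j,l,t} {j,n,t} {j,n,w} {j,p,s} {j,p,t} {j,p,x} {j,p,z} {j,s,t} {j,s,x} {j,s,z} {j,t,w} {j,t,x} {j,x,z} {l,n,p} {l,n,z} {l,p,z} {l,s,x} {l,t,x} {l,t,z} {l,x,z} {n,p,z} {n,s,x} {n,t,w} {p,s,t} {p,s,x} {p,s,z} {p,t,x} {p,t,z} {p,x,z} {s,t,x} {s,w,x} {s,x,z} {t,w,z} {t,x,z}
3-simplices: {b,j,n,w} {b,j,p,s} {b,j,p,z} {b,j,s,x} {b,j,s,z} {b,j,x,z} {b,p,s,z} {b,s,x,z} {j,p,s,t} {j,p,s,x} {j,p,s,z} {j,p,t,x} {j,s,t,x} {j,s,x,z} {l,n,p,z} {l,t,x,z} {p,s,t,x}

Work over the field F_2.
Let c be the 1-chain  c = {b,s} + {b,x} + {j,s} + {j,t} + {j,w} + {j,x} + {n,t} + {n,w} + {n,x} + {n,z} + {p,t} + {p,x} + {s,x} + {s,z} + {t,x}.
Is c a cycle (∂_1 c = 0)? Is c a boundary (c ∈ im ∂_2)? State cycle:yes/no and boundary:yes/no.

cycle:yes boundary:no

n_0=10 n_1=43 n_2=46 n_3=17  [Z2]
∂1: piv[bj,bl,bn,bp,bs,bw,bx,bz,jt] rk=9  ker:jl,jn,jp,js,jw,jx,jz,ln,lp,ls,lt,lw,lx,lz,np,ns,nt,nw,nx,nz,ps,pt,px,pz,st,sw,sx,sz,tw,tx,tz,wx,wz,xz
∂2: piv[bjn,bjp,bjs,bjw,bjx,bjz,bnw,bps,bpz,bsx,bsz,bxz,jlt,jnt,jpt,jpx,jst,jtw,jtx,lnp,lnz,lpz,lsx,ltx,ltz,lxz,nsx,swx,twz] rk=29  ker:jnw,jps,jpz,jsx,jsz,jxz,npz,ntw,pst,psx,psz,ptx,ptz,pxz,stx,sxz,txz
∂3: piv[bjnw,bjps,bjpz,bjsx,bjsz,bjxz,bpsz,bsxz,jpst,jpsx,jptx,jstx,lnpz,ltxz] rk=14  ker:jpsz,jsxz,pstx
∂1c = 0
c vs im∂2: residual ≠ 0 ⇒ not boundary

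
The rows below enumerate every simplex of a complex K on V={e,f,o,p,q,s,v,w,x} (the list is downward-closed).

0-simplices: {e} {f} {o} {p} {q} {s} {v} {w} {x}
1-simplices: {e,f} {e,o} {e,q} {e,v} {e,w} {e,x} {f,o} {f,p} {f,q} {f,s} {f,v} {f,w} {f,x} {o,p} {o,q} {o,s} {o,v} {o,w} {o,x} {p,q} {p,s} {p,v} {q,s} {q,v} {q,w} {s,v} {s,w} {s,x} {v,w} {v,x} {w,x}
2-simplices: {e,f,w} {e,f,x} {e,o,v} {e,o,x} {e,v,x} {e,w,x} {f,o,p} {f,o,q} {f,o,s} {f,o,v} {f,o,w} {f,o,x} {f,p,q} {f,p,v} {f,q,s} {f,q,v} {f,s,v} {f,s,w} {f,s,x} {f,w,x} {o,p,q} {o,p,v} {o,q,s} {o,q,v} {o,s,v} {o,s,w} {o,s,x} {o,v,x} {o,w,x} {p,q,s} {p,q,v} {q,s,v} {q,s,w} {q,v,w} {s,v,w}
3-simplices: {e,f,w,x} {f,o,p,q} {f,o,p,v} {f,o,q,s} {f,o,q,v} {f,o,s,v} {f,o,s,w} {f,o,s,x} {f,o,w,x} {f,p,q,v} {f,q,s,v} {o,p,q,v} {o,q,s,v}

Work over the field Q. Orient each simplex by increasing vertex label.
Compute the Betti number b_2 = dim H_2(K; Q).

b_2=2

n_0=9 n_1=31 n_2=35 n_3=13  [Q]
∂1: piv[ef,eo,eq,ev,ew,ex,fp,fs] rk=8  ker:fo,fq,fv,fw,fx,op,oq,os,ov,ow,ox,pq,ps,pv,qs,qv,qw,sv,sw,sx,vw,vx,wx
∂2: piv[efw,efx,eov,eox,evx,ewx,fop,foq,fos,fov,fow,fox,fpq,fpv,fqs,fqv,fsv,fsw,fsx,pqs,qsw,qvw] rk=22  ker:fwx,opq,opv,oqs,oqv,osv,osw,osx,ovx,owx,pqv,qsv,svw
∂3: piv[efwx,fopq,fopv,foqs,foqv,fosv,fosw,fosx,fowx,fpqv,fqsv] rk=11  ker:opqv,oqsv
b_2=(35−22)−11=2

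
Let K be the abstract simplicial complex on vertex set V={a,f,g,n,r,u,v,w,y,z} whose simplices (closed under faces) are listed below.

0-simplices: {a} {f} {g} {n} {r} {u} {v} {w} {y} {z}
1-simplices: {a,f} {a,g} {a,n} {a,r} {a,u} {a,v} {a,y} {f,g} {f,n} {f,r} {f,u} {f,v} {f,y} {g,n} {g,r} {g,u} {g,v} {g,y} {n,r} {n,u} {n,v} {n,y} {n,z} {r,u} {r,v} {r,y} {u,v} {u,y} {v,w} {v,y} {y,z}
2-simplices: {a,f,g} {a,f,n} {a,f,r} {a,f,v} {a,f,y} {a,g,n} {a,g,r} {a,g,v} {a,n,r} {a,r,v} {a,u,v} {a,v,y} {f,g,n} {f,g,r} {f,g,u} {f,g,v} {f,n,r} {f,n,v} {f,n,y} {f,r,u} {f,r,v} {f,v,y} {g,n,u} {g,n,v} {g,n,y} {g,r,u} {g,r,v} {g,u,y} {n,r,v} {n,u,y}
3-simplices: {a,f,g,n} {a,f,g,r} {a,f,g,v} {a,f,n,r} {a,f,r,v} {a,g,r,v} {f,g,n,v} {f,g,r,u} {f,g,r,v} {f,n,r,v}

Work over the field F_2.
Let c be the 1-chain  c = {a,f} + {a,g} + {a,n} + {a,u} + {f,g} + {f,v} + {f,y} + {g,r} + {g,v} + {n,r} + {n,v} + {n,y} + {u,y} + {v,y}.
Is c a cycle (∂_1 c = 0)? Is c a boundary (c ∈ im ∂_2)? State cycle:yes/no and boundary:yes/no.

n_0=10 n_1=31 n_2=30 n_3=10  [Z2]
∂1: piv[af,ag,an,ar,au,av,ay,nz,vw] rk=9  ker:fg,fn,fr,fu,fv,fy,gn,gr,gu,gv,gy,nr,nu,nv,ny,ru,rv,ry,uv,uy,vy,yz
∂2: piv[afg,afn,afr,afv,afy,agn,agr,agv,anr,arv,auv,avy,fgu,fnv,fny,fru,gnu,gny,guy] rk=19  ker:fgn,fgr,fgv,fnr,frv,fvy,gnv,gru,grv,nrv,nuy
∂3: piv[afgn,afgr,afgv,afnr,afrv,agrv,fgnv,fgru,fnrv] rk=9  ker:fgrv
∂1c = 0
c vs im∂2: residual ≠ 0 ⇒ not boundary

cycle:yes boundary:no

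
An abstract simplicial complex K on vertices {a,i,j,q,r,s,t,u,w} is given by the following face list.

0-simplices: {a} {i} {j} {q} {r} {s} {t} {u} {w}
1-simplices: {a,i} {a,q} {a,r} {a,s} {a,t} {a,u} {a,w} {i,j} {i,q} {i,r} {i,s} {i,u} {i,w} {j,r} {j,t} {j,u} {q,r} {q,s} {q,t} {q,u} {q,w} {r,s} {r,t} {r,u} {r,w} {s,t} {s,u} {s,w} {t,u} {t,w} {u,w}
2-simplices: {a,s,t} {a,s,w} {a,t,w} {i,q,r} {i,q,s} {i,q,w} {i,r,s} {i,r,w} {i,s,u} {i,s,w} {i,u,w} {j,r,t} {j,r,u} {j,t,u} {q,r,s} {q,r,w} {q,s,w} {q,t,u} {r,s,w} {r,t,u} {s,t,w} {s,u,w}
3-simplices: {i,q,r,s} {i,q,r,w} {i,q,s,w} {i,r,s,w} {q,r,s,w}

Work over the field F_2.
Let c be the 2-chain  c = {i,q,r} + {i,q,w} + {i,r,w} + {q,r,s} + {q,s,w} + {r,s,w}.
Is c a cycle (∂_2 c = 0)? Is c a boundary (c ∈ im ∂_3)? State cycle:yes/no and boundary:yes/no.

n_0=9 n_1=31 n_2=22 n_3=5  [Z2]
∂1: piv[ai,aq,ar,as,at,au,aw,ij] rk=8  ker:iq,ir,is,iu,iw,jr,jt,ju,qr,qs,qt,qu,qw,rs,rt,ru,rw,st,su,sw,tu,tw,uw
∂2: piv[ast,asw,atw,iqr,iqs,iqw,irs,irw,isu,isw,iuw,jrt,jru,jtu,qtu] rk=15  ker:qrs,qrw,qsw,rsw,rtu,stw,suw
∂3: piv[iqrs,iqrw,iqsw,irsw] rk=4  ker:qrsw
∂2c = 0
c vs im∂3: reduces to 0 ⇒ boundary

cycle:yes boundary:yes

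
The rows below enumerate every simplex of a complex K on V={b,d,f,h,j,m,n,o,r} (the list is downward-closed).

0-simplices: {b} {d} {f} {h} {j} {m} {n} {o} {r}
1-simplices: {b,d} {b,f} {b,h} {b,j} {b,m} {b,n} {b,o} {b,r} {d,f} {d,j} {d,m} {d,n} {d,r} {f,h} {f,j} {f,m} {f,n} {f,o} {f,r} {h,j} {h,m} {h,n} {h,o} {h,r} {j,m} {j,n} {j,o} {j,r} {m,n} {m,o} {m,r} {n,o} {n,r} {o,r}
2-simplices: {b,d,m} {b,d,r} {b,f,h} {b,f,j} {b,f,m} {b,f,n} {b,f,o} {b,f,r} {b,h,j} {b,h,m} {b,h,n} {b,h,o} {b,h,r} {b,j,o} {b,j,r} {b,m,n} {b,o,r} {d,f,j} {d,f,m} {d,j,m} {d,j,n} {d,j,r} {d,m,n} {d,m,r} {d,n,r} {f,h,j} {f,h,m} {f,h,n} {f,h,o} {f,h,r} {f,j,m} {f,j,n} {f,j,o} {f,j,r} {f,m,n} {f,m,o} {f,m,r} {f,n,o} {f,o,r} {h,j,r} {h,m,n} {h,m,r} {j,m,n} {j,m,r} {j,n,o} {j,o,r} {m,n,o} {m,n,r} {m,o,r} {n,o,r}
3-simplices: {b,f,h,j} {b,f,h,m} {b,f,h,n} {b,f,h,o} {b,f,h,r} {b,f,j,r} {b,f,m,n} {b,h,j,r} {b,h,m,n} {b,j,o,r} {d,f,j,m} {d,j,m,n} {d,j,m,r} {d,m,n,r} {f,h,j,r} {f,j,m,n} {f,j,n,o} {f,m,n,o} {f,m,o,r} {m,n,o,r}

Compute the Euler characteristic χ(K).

n_0=9 n_1=34 n_2=50 n_3=20
χ=+9−34+50−20=5

χ(K)=5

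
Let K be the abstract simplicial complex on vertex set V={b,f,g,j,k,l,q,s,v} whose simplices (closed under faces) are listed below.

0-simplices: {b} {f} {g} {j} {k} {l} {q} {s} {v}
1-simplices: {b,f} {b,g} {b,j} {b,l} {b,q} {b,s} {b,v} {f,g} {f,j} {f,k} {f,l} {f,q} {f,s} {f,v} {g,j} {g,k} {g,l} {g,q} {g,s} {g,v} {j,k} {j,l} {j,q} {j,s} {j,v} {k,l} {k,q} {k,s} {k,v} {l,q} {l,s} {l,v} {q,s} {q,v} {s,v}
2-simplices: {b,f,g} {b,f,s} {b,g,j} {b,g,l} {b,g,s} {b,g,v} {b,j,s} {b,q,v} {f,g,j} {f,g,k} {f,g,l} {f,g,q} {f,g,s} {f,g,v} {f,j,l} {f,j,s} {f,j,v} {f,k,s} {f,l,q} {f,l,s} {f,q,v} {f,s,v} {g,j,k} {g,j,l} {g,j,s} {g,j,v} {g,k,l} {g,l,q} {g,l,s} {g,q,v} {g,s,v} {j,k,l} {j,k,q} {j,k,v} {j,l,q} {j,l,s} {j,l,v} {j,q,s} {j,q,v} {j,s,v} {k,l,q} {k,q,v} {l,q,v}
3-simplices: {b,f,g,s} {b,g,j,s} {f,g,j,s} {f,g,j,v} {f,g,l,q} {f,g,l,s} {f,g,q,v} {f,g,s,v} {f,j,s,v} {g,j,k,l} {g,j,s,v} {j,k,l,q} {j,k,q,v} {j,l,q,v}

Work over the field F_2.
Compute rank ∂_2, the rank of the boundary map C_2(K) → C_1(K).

n_0=9 n_1=35 n_2=43 n_3=14  [Z2]
∂1: piv[bf,bg,bj,bl,bq,bs,bv,fk] rk=8  ker:fg,fj,fl,fq,fs,fv,gj,gk,gl,gq,gs,gv,jk,jl,jq,js,jv,kl,kq,ks,kv,lq,ls,lv,qs,qv,sv
∂2: piv[bfg,bfs,bgj,bgl,bgs,bgv,bjs,bqv,fgj,fgk,fgl,fgq,fgv,fjl,fjv,fks,flq,fls,fqv,fsv,gjk,gkl,jkq,jkv,jlq,jlv,jqs] rk=27  ker:fgs,fjs,gjl,gjs,gjv,glq,gls,gqv,gsv,jkl,jls,jqv,jsv,klq,kqv,lqv
∂3: piv[bfgs,bgjs,fgjs,fgjv,fglq,fgls,fgqv,fgsv,fjsv,gjkl,jklq,jkqv,jlqv] rk=13  ker:gjsv
rk∂_2=27

rank∂_2=27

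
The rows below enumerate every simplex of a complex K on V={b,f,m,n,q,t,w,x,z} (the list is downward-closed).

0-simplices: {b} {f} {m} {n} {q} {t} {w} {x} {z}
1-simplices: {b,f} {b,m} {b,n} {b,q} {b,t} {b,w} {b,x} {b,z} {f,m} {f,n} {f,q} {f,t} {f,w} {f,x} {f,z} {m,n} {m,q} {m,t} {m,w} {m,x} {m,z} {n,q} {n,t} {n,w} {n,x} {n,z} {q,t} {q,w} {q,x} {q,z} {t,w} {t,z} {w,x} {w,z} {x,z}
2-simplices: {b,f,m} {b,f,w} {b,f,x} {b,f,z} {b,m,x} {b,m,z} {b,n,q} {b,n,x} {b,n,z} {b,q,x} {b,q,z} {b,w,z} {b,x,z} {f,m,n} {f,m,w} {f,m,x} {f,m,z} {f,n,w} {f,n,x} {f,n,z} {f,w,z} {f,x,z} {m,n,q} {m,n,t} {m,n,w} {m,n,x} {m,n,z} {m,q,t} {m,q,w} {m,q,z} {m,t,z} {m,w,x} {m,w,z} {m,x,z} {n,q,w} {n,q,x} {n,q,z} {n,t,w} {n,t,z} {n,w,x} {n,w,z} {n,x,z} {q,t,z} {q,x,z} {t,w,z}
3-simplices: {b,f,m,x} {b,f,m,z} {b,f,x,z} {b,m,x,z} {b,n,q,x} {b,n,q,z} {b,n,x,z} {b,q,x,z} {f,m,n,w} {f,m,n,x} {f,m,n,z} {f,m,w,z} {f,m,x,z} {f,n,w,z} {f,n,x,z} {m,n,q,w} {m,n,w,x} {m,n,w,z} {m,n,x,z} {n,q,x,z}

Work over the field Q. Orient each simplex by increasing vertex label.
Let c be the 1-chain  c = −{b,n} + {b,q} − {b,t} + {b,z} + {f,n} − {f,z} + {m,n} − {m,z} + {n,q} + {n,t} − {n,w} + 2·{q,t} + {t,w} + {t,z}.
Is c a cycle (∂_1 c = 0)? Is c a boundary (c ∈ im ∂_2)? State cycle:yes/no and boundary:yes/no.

cycle:yes boundary:no

n_0=9 n_1=35 n_2=45 n_3=20  [Q]
∂1: piv[bf,bm,bn,bq,bt,bw,bx,bz] rk=8  ker:fm,fn,fq,ft,fw,fx,fz,mn,mq,mt,mw,mx,mz,nq,nt,nw,nx,nz,qt,qw,qx,qz,tw,tz,wx,wz,xz
∂2: piv[bfm,bfw,bfx,bfz,bmx,bmz,bnq,bnx,bnz,bqx,bqz,bwz,bxz,fmn,fmw,fnw,fnx,mnq,mnt,mqt,mqw,mtz,mwx,ntw] rk=24  ker:fmx,fmz,fnz,fwz,fxz,mnw,mnx,mnz,mqz,mwz,mxz,nqw,nqx,nqz,ntz,nwx,nwz,nxz,qtz,qxz,twz
∂3: piv[bfmx,bfmz,bfxz,bmxz,bnqx,bnqz,bnxz,bqxz,fmnw,fmnx,fmnz,fmwz,fnwz,fnxz,mnqw,mnwx] rk=16  ker:fmxz,mnwz,mnxz,nqxz
∂1c = 0
c vs im∂2: residual ≠ 0 ⇒ not boundary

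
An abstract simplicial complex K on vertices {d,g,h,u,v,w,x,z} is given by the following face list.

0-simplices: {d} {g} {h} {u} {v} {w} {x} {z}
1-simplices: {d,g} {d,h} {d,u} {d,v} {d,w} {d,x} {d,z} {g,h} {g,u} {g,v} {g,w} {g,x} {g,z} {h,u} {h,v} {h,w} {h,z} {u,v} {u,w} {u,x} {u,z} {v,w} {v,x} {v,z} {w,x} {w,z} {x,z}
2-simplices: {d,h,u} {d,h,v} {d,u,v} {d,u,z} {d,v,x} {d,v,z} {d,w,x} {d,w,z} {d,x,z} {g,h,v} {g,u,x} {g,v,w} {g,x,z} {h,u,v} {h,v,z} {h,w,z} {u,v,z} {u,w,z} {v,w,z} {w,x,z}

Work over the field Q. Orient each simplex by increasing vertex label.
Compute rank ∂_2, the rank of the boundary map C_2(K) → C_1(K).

n_0=8 n_1=27 n_2=20  [Q]
∂1: piv[dg,dh,du,dv,dw,dx,dz] rk=7  ker:gh,gu,gv,gw,gx,gz,hu,hv,hw,hz,uv,uw,ux,uz,vw,vx,vz,wx,wz,xz
∂2: piv[dhu,dhv,duv,duz,dvx,dvz,dwx,dwz,dxz,ghv,gux,gvw,gxz,hvz,hwz,uwz,vwz] rk=17  ker:huv,uvz,wxz
rk∂_2=17

rank∂_2=17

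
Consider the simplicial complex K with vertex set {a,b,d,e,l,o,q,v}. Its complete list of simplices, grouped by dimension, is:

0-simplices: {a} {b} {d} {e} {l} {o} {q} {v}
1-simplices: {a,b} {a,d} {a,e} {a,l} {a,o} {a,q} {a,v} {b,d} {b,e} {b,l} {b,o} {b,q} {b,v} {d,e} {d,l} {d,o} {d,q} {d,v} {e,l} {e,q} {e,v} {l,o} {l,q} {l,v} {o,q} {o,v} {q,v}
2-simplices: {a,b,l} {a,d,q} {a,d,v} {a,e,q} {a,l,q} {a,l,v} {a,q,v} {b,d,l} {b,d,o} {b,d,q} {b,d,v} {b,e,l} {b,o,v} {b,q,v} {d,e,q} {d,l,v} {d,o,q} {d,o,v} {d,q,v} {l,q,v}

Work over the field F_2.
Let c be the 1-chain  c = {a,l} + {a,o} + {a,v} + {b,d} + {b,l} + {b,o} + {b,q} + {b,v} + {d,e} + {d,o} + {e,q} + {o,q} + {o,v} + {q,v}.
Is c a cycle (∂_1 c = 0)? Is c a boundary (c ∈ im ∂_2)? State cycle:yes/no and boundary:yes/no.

cycle:no boundary:no

n_0=8 n_1=27 n_2=20  [Z2]
∂1: piv[ab,ad,ae,al,ao,aq,av] rk=7  ker:bd,be,bl,bo,bq,bv,de,dl,do,dq,dv,el,eq,ev,lo,lq,lv,oq,ov,qv
∂2: piv[abl,adq,adv,aeq,alq,alv,aqv,bdl,bdo,bdq,bdv,bel,bov,deq,dlv,doq] rk=16  ker:bqv,dov,dqv,lqv
∂1c = {a} + {b} + {d} + {o}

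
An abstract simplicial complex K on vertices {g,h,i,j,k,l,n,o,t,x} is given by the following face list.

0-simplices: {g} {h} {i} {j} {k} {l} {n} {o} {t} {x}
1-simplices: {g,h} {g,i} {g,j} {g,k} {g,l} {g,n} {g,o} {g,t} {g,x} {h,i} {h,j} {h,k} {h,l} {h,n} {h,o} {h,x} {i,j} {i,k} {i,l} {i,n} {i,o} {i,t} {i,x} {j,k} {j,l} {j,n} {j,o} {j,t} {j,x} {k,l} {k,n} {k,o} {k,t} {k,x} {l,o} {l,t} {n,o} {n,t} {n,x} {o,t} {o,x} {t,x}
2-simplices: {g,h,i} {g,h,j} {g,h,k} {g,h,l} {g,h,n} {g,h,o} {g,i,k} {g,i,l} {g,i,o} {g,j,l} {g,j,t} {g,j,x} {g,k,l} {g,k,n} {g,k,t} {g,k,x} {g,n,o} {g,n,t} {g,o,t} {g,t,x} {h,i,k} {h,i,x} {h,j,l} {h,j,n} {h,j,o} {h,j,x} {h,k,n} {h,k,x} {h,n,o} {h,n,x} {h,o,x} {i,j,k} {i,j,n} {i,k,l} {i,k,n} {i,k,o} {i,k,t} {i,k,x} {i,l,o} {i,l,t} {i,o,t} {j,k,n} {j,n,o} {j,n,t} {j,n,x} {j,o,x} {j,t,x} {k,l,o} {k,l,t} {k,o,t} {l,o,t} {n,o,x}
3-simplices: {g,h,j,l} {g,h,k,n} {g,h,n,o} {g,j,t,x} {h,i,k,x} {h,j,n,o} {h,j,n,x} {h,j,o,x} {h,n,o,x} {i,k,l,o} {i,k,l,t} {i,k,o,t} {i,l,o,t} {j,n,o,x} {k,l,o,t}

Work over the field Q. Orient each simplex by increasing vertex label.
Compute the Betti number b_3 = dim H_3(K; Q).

b_3=2

n_0=10 n_1=42 n_2=52 n_3=15  [Q]
∂1: piv[gh,gi,gj,gk,gl,gn,go,gt,gx] rk=9  ker:hi,hj,hk,hl,hn,ho,hx,ij,ik,il,in,io,it,ix,jk,jl,jn,jo,jt,jx,kl,kn,ko,kt,kx,lo,lt,no,nt,nx,ot,ox,tx
∂2: piv[ghi,ghj,ghk,ghl,ghn,gho,gik,gil,gio,gjl,gjt,gjx,gkl,gkn,gkt,gkx,gno,gnt,got,gtx,hix,hjn,hjo,hjx,hnx,hox,ijk,ijn,ikn,iko,ikt,ilo,ilt] rk=33  ker:hik,hjl,hkn,hkx,hno,ikl,ikx,iot,jkn,jno,jnt,jnx,jox,jtx,klo,klt,kot,lot,nox
∂3: piv[ghjl,ghkn,ghno,gjtx,hikx,hjno,hjnx,hjox,hnox,iklo,iklt,ikot,ilot] rk=13  ker:jnox,klot
b_3=(15−13)−0=2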